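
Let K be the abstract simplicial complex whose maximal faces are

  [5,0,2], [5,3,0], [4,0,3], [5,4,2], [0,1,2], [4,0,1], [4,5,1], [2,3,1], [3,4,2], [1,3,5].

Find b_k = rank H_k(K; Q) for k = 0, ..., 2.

Order the vertices as 0 < 1 < 2 < 3 < 4 < 5. Listing each simplex with vertices in this order, K has dimension 2 with simplices:

  0-simplices (6): [0], [1], [2], [3], [4], [5]
  1-simplices (15): [0,1], [0,2], [0,3], [0,4], [0,5], [1,2], [1,3], [1,4], [1,5], [2,3], [2,4], [2,5], [3,4], [3,5], [4,5]
  2-simplices (10): [0,1,2], [0,1,4], [0,2,5], [0,3,4], [0,3,5], [1,2,3], [1,3,5], [1,4,5], [2,3,4], [2,4,5]

giving chain groups C_0 ≅ Z^6, C_1 ≅ Z^15, C_2 ≅ Z^10.

Boundary ∂_1: C_1 → C_0 is given by ∂[p,q] = [q] − [p]. For instance
  ∂[1,3] = [3] − [1].
This gives a 6×15 integer matrix of rank 5; reducing to Smith normal form yields diagonal entries (1,1,1,1,1).

The boundary map ∂_2: C_2 → C_1 maps a triangle to the signed sum of its edges. For instance
  ∂[2,4,5] = [4,5] − [2,5] + [2,4],
  ∂[0,1,4] = [1,4] − [0,4] + [0,1].
The 15×10 boundary matrix has rank 10 and Smith normal form diag(1,1,1,1,1,1,1,1,1,2).

Reading off H_k = ker ∂_k / im ∂_{k+1}:

  H_0: rank C_0 − rank ∂_1 = 6 − 5 = 1, and the invariant factors of ∂_1 are all 1, so H_0 ≅ Z.
  H_1: rank ker ∂_1 − rank ∂_2 = (15 − 5) − 10 = 0, and ∂_2 has invariant factor 2 > 1, so H_1 ≅ Z/2.
  H_2: rank ker ∂_2 − rank ∂_3 = (10 − 10) − 0 = 0, and there is no ∂_3, so H_2 ≅ 0.

Hence the Betti numbers are b_0 = 1, b_1 = 0, b_2 = 0.

b_0 = 1, b_1 = 0, b_2 = 0.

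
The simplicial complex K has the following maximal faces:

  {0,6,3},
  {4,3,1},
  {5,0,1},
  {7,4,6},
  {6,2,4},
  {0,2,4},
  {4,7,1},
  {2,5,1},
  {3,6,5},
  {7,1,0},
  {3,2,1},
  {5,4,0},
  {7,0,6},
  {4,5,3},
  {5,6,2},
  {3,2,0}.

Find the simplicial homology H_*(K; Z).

K has 8 vertices, 24 edges, 16 triangles.
rank ∂_0 = 0, rank ∂_1 = 7 ⇒ b_0 = 8 − 0 − 7 = 1; all invariant factors of ∂_1 are 1 so no torsion. So H_0 ≅ Z.
rank ∂_1 = 7, rank ∂_2 = 15 ⇒ b_1 = 24 − 7 − 15 = 2; all invariant factors of ∂_2 are 1 so no torsion. So H_1 ≅ Z^2.
rank ∂_2 = 15, rank ∂_3 = 0 ⇒ b_2 = 16 − 15 − 0 = 1. So H_2 ≅ Z.

H_0 ≅ Z,  H_1 ≅ Z^2,  H_2 ≅ Z.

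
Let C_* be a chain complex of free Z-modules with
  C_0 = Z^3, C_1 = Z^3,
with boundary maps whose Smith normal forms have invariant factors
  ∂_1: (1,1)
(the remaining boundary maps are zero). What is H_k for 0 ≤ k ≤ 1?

H_0: b_0 = 3 − 0 − 2 = 1; torsion from ∂_1 factors > 1: none. So H_0 = Z.
H_1: b_1 = 3 − 2 − 0 = 1; torsion from ∂_2 factors > 1: none. So H_1 = Z.

H_0 = Z,  H_1 = Z.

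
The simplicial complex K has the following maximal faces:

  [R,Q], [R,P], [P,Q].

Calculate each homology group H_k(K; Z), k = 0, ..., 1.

Fix the vertex order P < Q < R and write every simplex with vertices in increasing order. Then dim K = 1 and the simplices of K are:

  0-simplices (3): P, Q, R
  1-simplices (3): PQ, PR, QR

Hence C_0 ≅ Z^3, C_1 ≅ Z^3.

∂_1: C_1 → C_0 maps an edge to its endpoints' difference, ∂[p,q] = q − p.
The 3×3 boundary matrix has rank 2 and Smith normal form diag(1,1).

From H_k ≅ ker(∂_k) / im(∂_{k+1}) we obtain:

  H_0: rank C_0 − rank ∂_1 = 3 − 2 = 1, and the invariant factors of ∂_1 are all 1, so H_0 = Z.
  H_1: rank ker ∂_1 − rank ∂_2 = (3 − 2) − 0 = 1, and there is no ∂_2, so H_1 = Z.

H_0 ≅ Z,  H_1 ≅ Z.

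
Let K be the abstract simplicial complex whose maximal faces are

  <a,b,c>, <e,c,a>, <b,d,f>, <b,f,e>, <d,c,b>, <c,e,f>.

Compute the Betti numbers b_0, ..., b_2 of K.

b_0 = 1, b_1 = 1, b_2 = 0.

Take the total order a < b < c < d < e < f on the vertex set. Then K (dimension 2) consists of the simplices:

  0-simplices (6): a, b, c, d, e, f
  1-simplices (12): ab, ac, ae, bc, bd, be, bf, cd, ce, cf, df, ef
  2-simplices (6): abc, ace, bcd, bdf, bef, cef

so the chain groups are C_0 ≅ Z^6, C_1 ≅ Z^12, C_2 ≅ Z^6.

Boundary ∂_1: C_1 → C_0 is given by ∂[p,q] = [q] − [p]. For instance
  ∂bd = d − b.
This gives a 6×12 integer matrix of rank 5; reducing to Smith normal form yields diagonal entries (1,1,1,1,1).

∂_2: C_2 → C_1 sends each 2-simplex [p,q,r] to [q,r] − [p,r] + [p,q]. For instance
  ∂cef = ef − cf + ce,
  ∂abc = bc − ac + ab.
This gives a 12×6 integer matrix of rank 6; reducing to Smith normal form yields diagonal entries (1,1,1,1,1,1).

From H_k ≅ ker(∂_k) / im(∂_{k+1}) we obtain:

  H_0: rank C_0 − rank ∂_1 = 6 − 5 = 1, and the invariant factors of ∂_1 are all 1, so H_0 ≅ Z.
  H_1: rank ker ∂_1 − rank ∂_2 = (12 − 5) − 6 = 1, and the invariant factors of ∂_2 are all 1, so H_1 ≅ Z.
  H_2: rank ker ∂_2 − rank ∂_3 = (6 − 6) − 0 = 0, and there is no ∂_3, so H_2 ≅ 0.

Hence the Betti numbers are b_0 = 1, b_1 = 1, b_2 = 0.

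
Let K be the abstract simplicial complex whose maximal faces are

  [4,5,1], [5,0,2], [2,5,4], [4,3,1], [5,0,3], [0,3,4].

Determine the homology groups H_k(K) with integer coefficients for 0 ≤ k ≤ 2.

H_0 = Z,  H_1 = Z,  H_2 = 0.

We work with the vertex ordering 0 < 1 < 2 < 3 < 4 < 5. The simplices of K, each written with vertices in increasing order, are:

  0-simplices (6): [0], [1], [2], [3], [4], [5]
  1-simplices (12): [0,2], [0,3], [0,4], [0,5], [1,3], [1,4], [1,5], [2,4], [2,5], [3,4], [3,5], [4,5]
  2-simplices (6): [0,2,5], [0,3,4], [0,3,5], [1,3,4], [1,4,5], [2,4,5]

giving chain groups C_0 ≅ Z^6, C_1 ≅ Z^12, C_2 ≅ Z^6.

∂_1: C_1 → C_0 maps an edge to its endpoints' difference, ∂[p,q] = q − p.
As a 6×12 matrix over Z this has rank 5, with invariant factors (1,1,1,1,1).

The boundary map ∂_2: C_2 → C_1 sends each 2-simplex [p,q,r] to [q,r] − [p,r] + [p,q]. For instance
  ∂[0,3,5] = [3,5] − [0,5] + [0,3],
  ∂[0,2,5] = [2,5] − [0,5] + [0,2].
The resulting 12×6 matrix has rank 6, and its Smith normal form has invariant factors (1,1,1,1,1,1).

From H_k ≅ ker(∂_k) / im(∂_{k+1}) we obtain:

  H_0: rank C_0 − rank ∂_1 = 6 − 5 = 1, and the invariant factors of ∂_1 are all 1, so H_0 ≅ Z.
  H_1: rank ker ∂_1 − rank ∂_2 = (12 − 5) − 6 = 1, and the invariant factors of ∂_2 are all 1, so H_1 ≅ Z.
  H_2: rank ker ∂_2 − rank ∂_3 = (6 − 6) − 0 = 0, and there is no ∂_3, so H_2 ≅ 0.

As a check, the Euler characteristic is 6 − 12 + 6 = 0, which agrees with 1 − 1 + 0 = 0.
(K is a triangulation of the cylinder S^1 x I.)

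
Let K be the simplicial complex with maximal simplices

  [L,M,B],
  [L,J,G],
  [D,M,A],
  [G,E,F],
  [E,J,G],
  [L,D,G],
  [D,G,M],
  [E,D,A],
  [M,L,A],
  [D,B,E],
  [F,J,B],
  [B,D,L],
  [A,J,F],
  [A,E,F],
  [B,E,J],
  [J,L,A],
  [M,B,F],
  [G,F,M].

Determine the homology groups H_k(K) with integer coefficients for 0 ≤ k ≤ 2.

We work with the vertex ordering A < B < D < E < F < G < J < L < M. The simplices of K, each written with vertices in increasing order, are:

  0-simplices (9): A, B, D, E, F, G, J, L, M
  1-simplices (27): AD, AE, AF, AJ, AL, AM, BD, BE, BF, BJ, BL, BM, DE, DG, DL, DM, EF, EG, EJ, FG, FJ, FM, GJ, GL, GM, JL, LM
  2-simplices (18): ADE, ADM, AEF, AFJ, AJL, ALM, BDE, BDL, BEJ, BFJ, BFM, BLM, DGL, DGM, EFG, EGJ, FGM, GJL

giving chain groups C_0 ≅ Z^9, C_1 ≅ Z^27, C_2 ≅ Z^18.

Boundary ∂_1: C_1 → C_0 is given by ∂[p,q] = [q] − [p]. For instance
  ∂AJ = J − A.
The resulting 9×27 matrix has rank 8, and its Smith normal form has invariant factors (1,1,1,1,1,1,1,1).

∂_2: C_2 → C_1 acts by ∂[p,q,r] = [q,r] − [p,r] + [p,q]. For instance
  ∂DGL = GL − DL + DG,
  ∂BDE = DE − BE + BD.
The resulting 27×18 matrix has rank 18, and its Smith normal form has invariant factors (1,1,1,1,1,1,1,1,1,1,1,1,1,1,1,1,1,2).

From H_k ≅ ker(∂_k) / im(∂_{k+1}) we obtain:

  H_0: rank C_0 − rank ∂_1 = 9 − 8 = 1, and the invariant factors of ∂_1 are all 1, so H_0 ≅ Z.
  H_1: rank ker ∂_1 − rank ∂_2 = (27 − 8) − 18 = 1, and ∂_2 has invariant factor 2 > 1, so H_1 ≅ Z × Z/2.
  H_2: rank ker ∂_2 − rank ∂_3 = (18 − 18) − 0 = 0, and there is no ∂_3, so H_2 ≅ 0.

H_0 = Z,  H_1 = Z × Z/2,  H_2 = 0.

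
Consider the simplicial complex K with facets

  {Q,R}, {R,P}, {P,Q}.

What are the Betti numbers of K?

Fix the vertex order P < Q < R and write every simplex with vertices in increasing order. Then dim K = 1 and the simplices of K are:

  0-simplices (3): P, Q, R
  1-simplices (3): PQ, PR, QR

Hence C_0 ≅ Z^3, C_1 ≅ Z^3.

Boundary ∂_1: C_1 → C_0 sends each edge [p,q] (with p < q) to q − p. For instance
  ∂QR = R − Q.
The 3×3 boundary matrix has rank 2 and Smith normal form diag(1,1).

From H_k ≅ ker(∂_k) / im(∂_{k+1}) we obtain:

  H_0: rank C_0 − rank ∂_1 = 3 − 2 = 1, and the invariant factors of ∂_1 are all 1, so H_0 = Z.
  H_1: rank ker ∂_1 − rank ∂_2 = (3 − 2) − 0 = 1, and there is no ∂_2, so H_1 = Z.

Hence the Betti numbers are b_0 = 1, b_1 = 1.

b_0 = 1, b_1 = 1.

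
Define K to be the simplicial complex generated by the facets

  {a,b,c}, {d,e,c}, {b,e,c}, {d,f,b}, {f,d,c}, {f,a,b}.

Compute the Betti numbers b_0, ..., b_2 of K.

Order the vertices as a < b < c < d < e < f. Listing each simplex with vertices in this order, K has dimension 2 with simplices:

  0-simplices (6): a, b, c, d, e, f
  1-simplices (12): ab, ac, af, bc, bd, be, bf, cd, ce, cf, de, df
  2-simplices (6): abc, abf, bce, bdf, cde, cdf

Hence C_0 ≅ Z^6, C_1 ≅ Z^12, C_2 ≅ Z^6.

Boundary ∂_1: C_1 → C_0 is given by ∂[p,q] = [q] − [p].
This gives a 6×12 integer matrix of rank 5; reducing to Smith normal form yields diagonal entries (1,1,1,1,1).

∂_2: C_2 → C_1 maps a triangle to the signed sum of its edges. For instance
  ∂abf = bf − af + ab,
  ∂cdf = df − cf + cd.
The resulting 12×6 matrix has rank 6, and its Smith normal form has invariant factors (1,1,1,1,1,1).

Reading off H_k = ker ∂_k / im ∂_{k+1}:

  H_0: rank C_0 − rank ∂_1 = 6 − 5 = 1, and the invariant factors of ∂_1 are all 1, so H_0 ≅ Z.
  H_1: rank ker ∂_1 − rank ∂_2 = (12 − 5) − 6 = 1, and the invariant factors of ∂_2 are all 1, so H_1 ≅ Z.
  H_2: rank ker ∂_2 − rank ∂_3 = (6 − 6) − 0 = 0, and there is no ∂_3, so H_2 ≅ 0.

Hence the Betti numbers are b_0 = 1, b_1 = 1, b_2 = 0.

b_0 = 1, b_1 = 1, b_2 = 0.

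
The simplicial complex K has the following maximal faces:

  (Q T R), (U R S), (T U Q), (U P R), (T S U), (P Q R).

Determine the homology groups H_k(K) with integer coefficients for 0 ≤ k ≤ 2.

H_0 = Z,  H_1 = Z,  H_2 = 0.

K has 6 vertices, 12 edges, 6 triangles.
rank ∂_0 = 0, rank ∂_1 = 5 ⇒ b_0 = 6 − 0 − 5 = 1; all invariant factors of ∂_1 are 1 so no torsion. So H_0 ≅ Z.
rank ∂_1 = 5, rank ∂_2 = 6 ⇒ b_1 = 12 − 5 − 6 = 1; all invariant factors of ∂_2 are 1 so no torsion. So H_1 ≅ Z.
rank ∂_2 = 6, rank ∂_3 = 0 ⇒ b_2 = 6 − 6 − 0 = 0. So H_2 ≅ 0.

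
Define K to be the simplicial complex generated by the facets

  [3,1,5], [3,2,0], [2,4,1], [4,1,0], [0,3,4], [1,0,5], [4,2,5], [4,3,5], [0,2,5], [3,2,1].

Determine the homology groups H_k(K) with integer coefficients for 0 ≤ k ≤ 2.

H_0 = Z,  H_1 = Z/2Z,  H_2 = 0.

Take the total order 0 < 1 < 2 < 3 < 4 < 5 on the vertex set. Then K (dimension 2) consists of the simplices:

  0-simplices (6): [0], [1], [2], [3], [4], [5]
  1-simplices (15): [0,1], [0,2], [0,3], [0,4], [0,5], [1,2], [1,3], [1,4], [1,5], [2,3], [2,4], [2,5], [3,4], [3,5], [4,5]
  2-simplices (10): [0,1,4], [0,1,5], [0,2,3], [0,2,5], [0,3,4], [1,2,3], [1,2,4], [1,3,5], [2,4,5], [3,4,5]

Hence C_0 ≅ Z^6, C_1 ≅ Z^15, C_2 ≅ Z^10.

∂_1: C_1 → C_0 sends each edge [p,q] (with p < q) to q − p. For instance
  ∂[0,3] = [3] − [0].
The resulting 6×15 matrix has rank 5, and its Smith normal form has invariant factors (1,1,1,1,1).

∂_2: C_2 → C_1 sends each 2-simplex [p,q,r] to [q,r] − [p,r] + [p,q]. For instance
  ∂[3,4,5] = [4,5] − [3,5] + [3,4],
  ∂[2,4,5] = [4,5] − [2,5] + [2,4].
This gives a 15×10 integer matrix of rank 10; reducing to Smith normal form yields diagonal entries (1,1,1,1,1,1,1,1,1,2).

From H_k ≅ ker(∂_k) / im(∂_{k+1}) we obtain:

  H_0: rank C_0 − rank ∂_1 = 6 − 5 = 1, and the invariant factors of ∂_1 are all 1, so H_0 = Z.
  H_1: rank ker ∂_1 − rank ∂_2 = (15 − 5) − 10 = 0, and ∂_2 has invariant factor 2 > 1, so H_1 = Z/2Z.
  H_2: rank ker ∂_2 − rank ∂_3 = (10 − 10) − 0 = 0, and there is no ∂_3, so H_2 = 0.

As a check, the Euler characteristic is 6 − 15 + 10 = 1, which agrees with 1 − 0 + 0 = 1.
(K is a triangulation of the real projective plane RP^2.)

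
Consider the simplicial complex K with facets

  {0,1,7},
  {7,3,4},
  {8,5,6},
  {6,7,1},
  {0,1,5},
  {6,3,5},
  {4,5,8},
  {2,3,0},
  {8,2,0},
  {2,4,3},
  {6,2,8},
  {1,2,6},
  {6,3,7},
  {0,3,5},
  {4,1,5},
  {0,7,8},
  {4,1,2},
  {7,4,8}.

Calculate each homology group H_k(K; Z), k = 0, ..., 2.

H_0 ≅ Z,  H_1 ≅ Z^2,  H_2 ≅ Z.

Order the vertices as 0 < 1 < 2 < 3 < 4 < 5 < 6 < 7 < 8. Listing each simplex with vertices in this order, K has dimension 2 with simplices:

  0-simplices (9): [0], [1], [2], [3], [4], [5], [6], [7], [8]
  1-simplices (27): (27 of them)
  2-simplices (18): [0,1,5], [0,1,7], [0,2,3], [0,2,8], [0,3,5], [0,7,8], [1,2,4], [1,2,6], [1,4,5], [1,6,7], [2,3,4], [2,6,8], [3,4,7], [3,5,6], [3,6,7], [4,5,8], [4,7,8], [5,6,8]

giving chain groups C_0 ≅ Z^9, C_1 ≅ Z^27, C_2 ≅ Z^18.

The boundary map ∂_1: C_1 → C_0 is given by ∂[p,q] = [q] − [p]. For instance
  ∂[2,6] = [6] − [2].
This gives a 9×27 integer matrix of rank 8; reducing to Smith normal form yields diagonal entries (1,1,1,1,1,1,1,1).

∂_2: C_2 → C_1 sends each 2-simplex [p,q,r] to [q,r] − [p,r] + [p,q]. For instance
  ∂[1,2,4] = [2,4] − [1,4] + [1,2],
  ∂[0,1,7] = [1,7] − [0,7] + [0,1].
As a 27×18 matrix over Z this has rank 17, with invariant factors (1,1,1,1,1,1,1,1,1,1,1,1,1,1,1,1,1).

Computing H_k = (kernel of ∂_k) / (image of ∂_{k+1}):

  H_0: rank C_0 − rank ∂_1 = 9 − 8 = 1, and the invariant factors of ∂_1 are all 1, so H_0 = Z.
  H_1: rank ker ∂_1 − rank ∂_2 = (27 − 8) − 17 = 2, and the invariant factors of ∂_2 are all 1, so H_1 = Z^2.
  H_2: rank ker ∂_2 − rank ∂_3 = (18 − 17) − 0 = 1, and there is no ∂_3, so H_2 = Z.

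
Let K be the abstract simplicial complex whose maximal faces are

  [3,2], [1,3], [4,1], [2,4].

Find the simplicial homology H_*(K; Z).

Take the total order 1 < 2 < 3 < 4 on the vertex set. Then K (dimension 1) consists of the simplices:

  0-simplices (4): [1], [2], [3], [4]
  1-simplices (4): [1,3], [1,4], [2,3], [2,4]

so the chain groups are C_0 ≅ Z^4, C_1 ≅ Z^4.

Boundary ∂_1: C_1 → C_0 sends each edge [p,q] (with p < q) to q − p.
The resulting 4×4 matrix has rank 3, and its Smith normal form has invariant factors (1,1,1).

Now H_k = ker ∂_k / im ∂_{k+1}, so:

  H_0: rank C_0 − rank ∂_1 = 4 − 3 = 1, and the invariant factors of ∂_1 are all 1, so H_0 = Z.
  H_1: rank ker ∂_1 − rank ∂_2 = (4 − 3) − 0 = 1, and there is no ∂_2, so H_1 = Z.

(K is a triangulation of the circle S^1.)

H_0 ≅ Z,  H_1 ≅ Z.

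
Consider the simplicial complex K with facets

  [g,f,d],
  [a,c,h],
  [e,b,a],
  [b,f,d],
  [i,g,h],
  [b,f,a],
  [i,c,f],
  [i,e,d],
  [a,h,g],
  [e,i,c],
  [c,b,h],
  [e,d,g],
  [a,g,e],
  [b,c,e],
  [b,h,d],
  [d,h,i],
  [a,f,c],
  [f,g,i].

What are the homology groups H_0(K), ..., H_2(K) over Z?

Take the total order a < b < c < d < e < f < g < h < i on the vertex set. Then K (dimension 2) consists of the simplices:

  0-simplices (9): a, b, c, d, e, f, g, h, i
  1-simplices (27): ab, ac, ae, af, ag, ah, bc, bd, be, bf, bh, ce, cf, ch, ci, de, df, dg, dh, di, eg, ei, fg, fi, gh, gi, hi
  2-simplices (18): abe, abf, acf, ach, aeg, agh, bce, bch, bdf, bdh, cei, cfi, deg, dei, dfg, dhi, fgi, ghi

so the chain groups are C_0 ≅ Z^9, C_1 ≅ Z^27, C_2 ≅ Z^18.

Boundary ∂_1: C_1 → C_0 maps an edge to its endpoints' difference, ∂[p,q] = q − p.
As a 9×27 matrix over Z this has rank 8, with invariant factors (1,1,1,1,1,1,1,1).

Boundary ∂_2: C_2 → C_1 maps a triangle to the signed sum of its edges. For instance
  ∂abe = be − ae + ab,
  ∂cfi = fi − ci + cf.
This gives a 27×18 integer matrix of rank 18; reducing to Smith normal form yields diagonal entries (1,1,1,1,1,1,1,1,1,1,1,1,1,1,1,1,1,2).

Computing H_k = (kernel of ∂_k) / (image of ∂_{k+1}):

  H_0: rank C_0 − rank ∂_1 = 9 − 8 = 1, and the invariant factors of ∂_1 are all 1, so H_0 = Z.
  H_1: rank ker ∂_1 − rank ∂_2 = (27 − 8) − 18 = 1, and ∂_2 has invariant factor 2 > 1, so H_1 = Z ⊕ Z/2Z.
  H_2: rank ker ∂_2 − rank ∂_3 = (18 − 18) − 0 = 0, and there is no ∂_3, so H_2 = 0.

H_0 = Z,  H_1 = Z ⊕ Z/2Z,  H_2 = 0.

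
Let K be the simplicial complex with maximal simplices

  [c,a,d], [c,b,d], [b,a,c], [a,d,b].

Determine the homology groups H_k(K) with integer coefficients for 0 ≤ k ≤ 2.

H_0 = Z,  H_1 = 0,  H_2 = Z.

Take the total order a < b < c < d on the vertex set. Then K (dimension 2) consists of the simplices:

  0-simplices (4): a, b, c, d
  1-simplices (6): ab, ac, ad, bc, bd, cd
  2-simplices (4): abc, abd, acd, bcd

giving chain groups C_0 ≅ Z^4, C_1 ≅ Z^6, C_2 ≅ Z^4.

∂_1: C_1 → C_0 is given by ∂[p,q] = [q] − [p].
This gives a 4×6 integer matrix of rank 3; reducing to Smith normal form yields diagonal entries (1,1,1).

∂_2: C_2 → C_1 acts by ∂[p,q,r] = [q,r] − [p,r] + [p,q]. For instance
  ∂acd = cd − ad + ac,
  ∂abc = bc − ac + ab.
The resulting 6×4 matrix has rank 3, and its Smith normal form has invariant factors (1,1,1).

Reading off H_k = ker ∂_k / im ∂_{k+1}:

  H_0: rank C_0 − rank ∂_1 = 4 − 3 = 1, and the invariant factors of ∂_1 are all 1, so H_0 = Z.
  H_1: rank ker ∂_1 − rank ∂_2 = (6 − 3) − 3 = 0, and the invariant factors of ∂_2 are all 1, so H_1 = 0.
  H_2: rank ker ∂_2 − rank ∂_3 = (4 − 3) − 0 = 1, and there is no ∂_3, so H_2 = Z.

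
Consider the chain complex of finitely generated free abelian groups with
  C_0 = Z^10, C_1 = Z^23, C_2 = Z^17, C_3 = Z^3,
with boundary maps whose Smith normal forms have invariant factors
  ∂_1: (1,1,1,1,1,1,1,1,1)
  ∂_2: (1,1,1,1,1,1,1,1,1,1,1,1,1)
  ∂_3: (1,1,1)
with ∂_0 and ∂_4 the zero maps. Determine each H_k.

H_0: b_0 = 10 − 0 − 9 = 1; torsion from ∂_1 factors > 1: none. So H_0 ≅ Z.
H_1: b_1 = 23 − 9 − 13 = 1; torsion from ∂_2 factors > 1: none. So H_1 ≅ Z.
H_2: b_2 = 17 − 13 − 3 = 1; torsion from ∂_3 factors > 1: none. So H_2 ≅ Z.
H_3: b_3 = 3 − 3 − 0 = 0; torsion from ∂_4 factors > 1: none. So H_3 ≅ 0.

H_0 ≅ Z,  H_1 ≅ Z,  H_2 ≅ Z,  H_3 = 0.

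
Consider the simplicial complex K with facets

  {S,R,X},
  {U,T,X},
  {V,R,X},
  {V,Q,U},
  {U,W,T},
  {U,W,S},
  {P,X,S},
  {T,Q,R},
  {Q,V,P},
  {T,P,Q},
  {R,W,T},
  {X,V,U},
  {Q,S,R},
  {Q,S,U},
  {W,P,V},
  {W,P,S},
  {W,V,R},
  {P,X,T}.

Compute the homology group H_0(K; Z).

H_0 = Z.

K has 9 vertices, 27 edges, 18 triangles.
rank ∂_0 = 0, rank ∂_1 = 8 ⇒ b_0 = 9 − 0 − 8 = 1; all invariant factors of ∂_1 are 1 so no torsion. So H_0 = Z.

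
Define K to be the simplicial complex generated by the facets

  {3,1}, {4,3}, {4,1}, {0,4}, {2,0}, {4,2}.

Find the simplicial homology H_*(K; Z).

Order the vertices as 0 < 1 < 2 < 3 < 4. Listing each simplex with vertices in this order, K has dimension 1 with simplices:

  0-simplices (5): [0], [1], [2], [3], [4]
  1-simplices (6): [0,2], [0,4], [1,3], [1,4], [2,4], [3,4]

giving chain groups C_0 ≅ Z^5, C_1 ≅ Z^6.

∂_1: C_1 → C_0 maps an edge to its endpoints' difference, ∂[p,q] = q − p. For instance
  ∂[0,2] = [2] − [0].
The 5×6 boundary matrix has rank 4 and Smith normal form diag(1,1,1,1).

Reading off H_k = ker ∂_k / im ∂_{k+1}:

  H_0: rank C_0 − rank ∂_1 = 5 − 4 = 1, and the invariant factors of ∂_1 are all 1, so H_0 = Z.
  H_1: rank ker ∂_1 − rank ∂_2 = (6 − 4) − 0 = 2, and there is no ∂_2, so H_1 = Z^2.

(K is a triangulation of a wedge of 2 circles.)

H_0 ≅ Z,  H_1 ≅ Z^2.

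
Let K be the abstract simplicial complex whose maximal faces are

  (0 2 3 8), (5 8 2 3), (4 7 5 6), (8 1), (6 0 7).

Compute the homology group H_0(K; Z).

H_0 ≅ Z.

We work with the vertex ordering 0 < 1 < 2 < 3 < 4 < 5 < 6 < 7 < 8. The simplices of K, each written with vertices in increasing order, are:

  0-simplices (9): [0], [1], [2], [3], [4], [5], [6], [7], [8]
  1-simplices (18): [0,2], [0,3], [0,6], [0,7], [0,8], [1,8], [2,3], [2,5], [2,8], [3,5], [3,8], [4,5], [4,6], [4,7], [5,6], [5,7], [5,8], [6,7]
  2-simplices (12): [0,2,3], [0,2,8], [0,3,8], [0,6,7], [2,3,5], [2,3,8], [2,5,8], [3,5,8], [4,5,6], [4,5,7], [4,6,7], [5,6,7]
  3-simplices (3): [0,2,3,8], [2,3,5,8], [4,5,6,7]

Hence C_0 ≅ Z^9, C_1 ≅ Z^18, C_2 ≅ Z^12, C_3 ≅ Z^3.

The boundary map ∂_1: C_1 → C_0 is given by ∂[p,q] = [q] − [p].
The 9×18 boundary matrix has rank 8 and Smith normal form diag(1,1,1,1,1,1,1,1).

The boundary map ∂_2: C_2 → C_1 maps a triangle to the signed sum of its edges. For instance
  ∂[0,6,7] = [6,7] − [0,7] + [0,6],
  ∂[0,2,8] = [2,8] − [0,8] + [0,2].
As a 18×12 matrix over Z this has rank 9, with invariant factors (1,1,1,1,1,1,1,1,1).

∂_3: C_3 → C_2 sends each 3-simplex σ to the alternating sum Σ_i (−1)^i (σ with its i-th vertex removed). For instance
  ∂[2,3,5,8] = [3,5,8] − [2,5,8] + [2,3,8] − [2,3,5],
  ∂[4,5,6,7] = [5,6,7] − [4,6,7] + [4,5,7] − [4,5,6].
The 12×3 boundary matrix has rank 3 and Smith normal form diag(1,1,1).

Now H_k = ker ∂_k / im ∂_{k+1}, so:

  H_0: rank C_0 − rank ∂_1 = 9 − 8 = 1, and the invariant factors of ∂_1 are all 1, so H_0 ≅ Z.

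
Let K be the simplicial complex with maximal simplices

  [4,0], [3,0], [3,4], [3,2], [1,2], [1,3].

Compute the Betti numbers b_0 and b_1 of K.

We work with the vertex ordering 0 < 1 < 2 < 3 < 4. The simplices of K, each written with vertices in increasing order, are:

  0-simplices (5): [0], [1], [2], [3], [4]
  1-simplices (6): [0,3], [0,4], [1,2], [1,3], [2,3], [3,4]

Hence C_0 ≅ Z^5, C_1 ≅ Z^6.

The boundary map ∂_1: C_1 → C_0 sends each edge [p,q] (with p < q) to q − p. For instance
  ∂[1,3] = [3] − [1].
The 5×6 boundary matrix has rank 4 and Smith normal form diag(1,1,1,1).

Reading off H_k = ker ∂_k / im ∂_{k+1}:

  H_0: rank C_0 − rank ∂_1 = 5 − 4 = 1, and the invariant factors of ∂_1 are all 1, so H_0 = Z.
  H_1: rank ker ∂_1 − rank ∂_2 = (6 − 4) − 0 = 2, and there is no ∂_2, so H_1 = Z^2.

(K is a triangulation of a wedge of 2 circles.)

Hence the Betti numbers are b_0 = 1, b_1 = 2.

b_0 = 1, b_1 = 2.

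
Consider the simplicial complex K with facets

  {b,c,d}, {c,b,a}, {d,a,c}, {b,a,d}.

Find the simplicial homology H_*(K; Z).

H_0 ≅ Z,  H_1 = 0,  H_2 ≅ Z.

We work with the vertex ordering a < b < c < d. The simplices of K, each written with vertices in increasing order, are:

  0-simplices (4): a, b, c, d
  1-simplices (6): ab, ac, ad, bc, bd, cd
  2-simplices (4): abc, abd, acd, bcd

giving chain groups C_0 ≅ Z^4, C_1 ≅ Z^6, C_2 ≅ Z^4.

The boundary map ∂_1: C_1 → C_0 is given by ∂[p,q] = [q] − [p]. For instance
  ∂cd = d − c.
This gives a 4×6 integer matrix of rank 3; reducing to Smith normal form yields diagonal entries (1,1,1).

Boundary ∂_2: C_2 → C_1 acts by ∂[p,q,r] = [q,r] − [p,r] + [p,q]. For instance
  ∂acd = cd − ad + ac,
  ∂abc = bc − ac + ab.
The 6×4 boundary matrix has rank 3 and Smith normal form diag(1,1,1).

Computing H_k = (kernel of ∂_k) / (image of ∂_{k+1}):

  H_0: rank C_0 − rank ∂_1 = 4 − 3 = 1, and the invariant factors of ∂_1 are all 1, so H_0 ≅ Z.
  H_1: rank ker ∂_1 − rank ∂_2 = (6 − 3) − 3 = 0, and the invariant factors of ∂_2 are all 1, so H_1 ≅ 0.
  H_2: rank ker ∂_2 − rank ∂_3 = (4 − 3) − 0 = 1, and there is no ∂_3, so H_2 ≅ Z.

As a check, the Euler characteristic is 4 − 6 + 4 = 2, which agrees with 1 − 0 + 1 = 2.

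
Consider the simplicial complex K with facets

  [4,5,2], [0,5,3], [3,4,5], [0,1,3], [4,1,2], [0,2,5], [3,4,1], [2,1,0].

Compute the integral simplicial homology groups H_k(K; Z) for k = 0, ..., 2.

We work with the vertex ordering 0 < 1 < 2 < 3 < 4 < 5. The simplices of K, each written with vertices in increasing order, are:

  0-simplices (6): [0], [1], [2], [3], [4], [5]
  1-simplices (12): [0,1], [0,2], [0,3], [0,5], [1,2], [1,3], [1,4], [2,4], [2,5], [3,4], [3,5], [4,5]
  2-simplices (8): [0,1,2], [0,1,3], [0,2,5], [0,3,5], [1,2,4], [1,3,4], [2,4,5], [3,4,5]

so the chain groups are C_0 ≅ Z^6, C_1 ≅ Z^12, C_2 ≅ Z^8.

Boundary ∂_1: C_1 → C_0 is given by ∂[p,q] = [q] − [p].
The resulting 6×12 matrix has rank 5, and its Smith normal form has invariant factors (1,1,1,1,1).

Boundary ∂_2: C_2 → C_1 maps a triangle to the signed sum of its edges. For instance
  ∂[0,1,3] = [1,3] − [0,3] + [0,1],
  ∂[0,3,5] = [3,5] − [0,5] + [0,3].
The 12×8 boundary matrix has rank 7 and Smith normal form diag(1,1,1,1,1,1,1).

From H_k ≅ ker(∂_k) / im(∂_{k+1}) we obtain:

  H_0: rank C_0 − rank ∂_1 = 6 − 5 = 1, and the invariant factors of ∂_1 are all 1, so H_0 ≅ Z.
  H_1: rank ker ∂_1 − rank ∂_2 = (12 − 5) − 7 = 0, and the invariant factors of ∂_2 are all 1, so H_1 ≅ 0.
  H_2: rank ker ∂_2 − rank ∂_3 = (8 − 7) − 0 = 1, and there is no ∂_3, so H_2 ≅ Z.

H_0 = Z,  H_1 = 0,  H_2 = Z.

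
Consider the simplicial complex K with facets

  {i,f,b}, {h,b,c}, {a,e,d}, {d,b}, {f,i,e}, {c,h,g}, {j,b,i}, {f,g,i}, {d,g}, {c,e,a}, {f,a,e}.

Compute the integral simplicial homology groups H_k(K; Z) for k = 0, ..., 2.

We work with the vertex ordering a < b < c < d < e < f < g < h < i < j. The simplices of K, each written with vertices in increasing order, are:

  0-simplices (10): a, b, c, d, e, f, g, h, i, j
  1-simplices (22): ac, ad, ae, af, bc, bd, bf, bh, bi, bj, ce, cg, ch, de, dg, ef, ei, fg, fi, gh, gi, ij
  2-simplices (9): ace, ade, aef, bch, bfi, bij, cgh, efi, fgi

so the chain groups are C_0 ≅ Z^10, C_1 ≅ Z^22, C_2 ≅ Z^9.

The boundary map ∂_1: C_1 → C_0 is given by ∂[p,q] = [q] − [p].
The 10×22 boundary matrix has rank 9 and Smith normal form diag(1,1,1,1,1,1,1,1,1).

The boundary map ∂_2: C_2 → C_1 acts by ∂[p,q,r] = [q,r] − [p,r] + [p,q]. For instance
  ∂fgi = gi − fi + fg,
  ∂ace = ce − ae + ac.
This gives a 22×9 integer matrix of rank 9; reducing to Smith normal form yields diagonal entries (1,1,1,1,1,1,1,1,1).

Now H_k = ker ∂_k / im ∂_{k+1}, so:

  H_0: rank C_0 − rank ∂_1 = 10 − 9 = 1, and the invariant factors of ∂_1 are all 1, so H_0 ≅ Z.
  H_1: rank ker ∂_1 − rank ∂_2 = (22 − 9) − 9 = 4, and the invariant factors of ∂_2 are all 1, so H_1 ≅ Z^4.
  H_2: rank ker ∂_2 − rank ∂_3 = (9 − 9) − 0 = 0, and there is no ∂_3, so H_2 ≅ 0.

H_0 ≅ Z,  H_1 ≅ Z^4,  H_2 = 0.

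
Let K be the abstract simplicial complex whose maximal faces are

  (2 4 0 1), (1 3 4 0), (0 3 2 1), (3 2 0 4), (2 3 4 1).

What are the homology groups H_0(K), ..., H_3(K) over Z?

H_0 ≅ Z,  H_1 = 0,  H_2 = 0,  H_3 ≅ Z.

Fix the vertex order 0 < 1 < 2 < 3 < 4 and write every simplex with vertices in increasing order. Then dim K = 3 and the simplices of K are:

  0-simplices (5): [0], [1], [2], [3], [4]
  1-simplices (10): [0,1], [0,2], [0,3], [0,4], [1,2], [1,3], [1,4], [2,3], [2,4], [3,4]
  2-simplices (10): [0,1,2], [0,1,3], [0,1,4], [0,2,3], [0,2,4], [0,3,4], [1,2,3], [1,2,4], [1,3,4], [2,3,4]
  3-simplices (5): [0,1,2,3], [0,1,2,4], [0,1,3,4], [0,2,3,4], [1,2,3,4]

so the chain groups are C_0 ≅ Z^5, C_1 ≅ Z^10, C_2 ≅ Z^10, C_3 ≅ Z^5.

Boundary ∂_1: C_1 → C_0 sends each edge [p,q] (with p < q) to q − p.
The resulting 5×10 matrix has rank 4, and its Smith normal form has invariant factors (1,1,1,1).

Boundary ∂_2: C_2 → C_1 sends each 2-simplex [p,q,r] to [q,r] − [p,r] + [p,q]. For instance
  ∂[0,1,3] = [1,3] − [0,3] + [0,1],
  ∂[0,2,4] = [2,4] − [0,4] + [0,2].
As a 10×10 matrix over Z this has rank 6, with invariant factors (1,1,1,1,1,1).

Boundary ∂_3: C_3 → C_2 sends each 3-simplex σ to the alternating sum Σ_i (−1)^i (σ with its i-th vertex removed). For instance
  ∂[0,1,2,3] = [1,2,3] − [0,2,3] + [0,1,3] − [0,1,2],
  ∂[0,1,2,4] = [1,2,4] − [0,2,4] + [0,1,4] − [0,1,2].
The 10×5 boundary matrix has rank 4 and Smith normal form diag(1,1,1,1).

Now H_k = ker ∂_k / im ∂_{k+1}, so:

  H_0: rank C_0 − rank ∂_1 = 5 − 4 = 1, and the invariant factors of ∂_1 are all 1, so H_0 ≅ Z.
  H_1: rank ker ∂_1 − rank ∂_2 = (10 − 4) − 6 = 0, and the invariant factors of ∂_2 are all 1, so H_1 ≅ 0.
  H_2: rank ker ∂_2 − rank ∂_3 = (10 − 6) − 4 = 0, and the invariant factors of ∂_3 are all 1, so H_2 ≅ 0.
  H_3: rank ker ∂_3 − rank ∂_4 = (5 − 4) − 0 = 1, and there is no ∂_4, so H_3 ≅ Z.

As a check, the Euler characteristic is 5 − 10 + 10 − 5 = 0, which agrees with 1 − 0 + 0 − 1 = 0.
(K is a triangulation of the 3-sphere S^3.)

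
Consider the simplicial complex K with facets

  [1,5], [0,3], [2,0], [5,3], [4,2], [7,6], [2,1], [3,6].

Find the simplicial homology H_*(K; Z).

H_0 = Z,  H_1 = Z.

K has 8 vertices, 8 edges.
rank ∂_0 = 0, rank ∂_1 = 7 ⇒ b_0 = 8 − 0 − 7 = 1; all invariant factors of ∂_1 are 1 so no torsion. So H_0 ≅ Z.
rank ∂_1 = 7, rank ∂_2 = 0 ⇒ b_1 = 8 − 7 − 0 = 1. So H_1 ≅ Z.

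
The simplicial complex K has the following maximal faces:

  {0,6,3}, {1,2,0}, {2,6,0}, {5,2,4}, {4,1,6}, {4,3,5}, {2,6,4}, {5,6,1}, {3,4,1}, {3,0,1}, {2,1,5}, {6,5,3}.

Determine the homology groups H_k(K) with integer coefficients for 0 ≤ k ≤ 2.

H_0 = Z,  H_1 = Z/2,  H_2 = 0.

K has 7 vertices, 18 edges, 12 triangles.
rank ∂_0 = 0, rank ∂_1 = 6 ⇒ b_0 = 7 − 0 − 6 = 1; all invariant factors of ∂_1 are 1 so no torsion. So H_0 ≅ Z.
rank ∂_1 = 6, rank ∂_2 = 12 ⇒ b_1 = 18 − 6 − 12 = 0; ∂_2 has invariant factor(s) [2] giving torsion. So H_1 ≅ Z/2.
rank ∂_2 = 12, rank ∂_3 = 0 ⇒ b_2 = 12 − 12 − 0 = 0. So H_2 ≅ 0.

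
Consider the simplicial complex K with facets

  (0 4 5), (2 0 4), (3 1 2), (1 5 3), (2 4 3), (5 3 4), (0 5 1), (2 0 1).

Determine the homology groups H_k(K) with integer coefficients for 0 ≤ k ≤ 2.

H_0 = Z,  H_1 = 0,  H_2 = Z.

Fix the vertex order 0 < 1 < 2 < 3 < 4 < 5 and write every simplex with vertices in increasing order. Then dim K = 2 and the simplices of K are:

  0-simplices (6): [0], [1], [2], [3], [4], [5]
  1-simplices (12): [0,1], [0,2], [0,4], [0,5], [1,2], [1,3], [1,5], [2,3], [2,4], [3,4], [3,5], [4,5]
  2-simplices (8): [0,1,2], [0,1,5], [0,2,4], [0,4,5], [1,2,3], [1,3,5], [2,3,4], [3,4,5]

giving chain groups C_0 ≅ Z^6, C_1 ≅ Z^12, C_2 ≅ Z^8.

Boundary ∂_1: C_1 → C_0 sends each edge [p,q] (with p < q) to q − p. For instance
  ∂[1,3] = [3] − [1].
This gives a 6×12 integer matrix of rank 5; reducing to Smith normal form yields diagonal entries (1,1,1,1,1).

∂_2: C_2 → C_1 maps a triangle to the signed sum of its edges. For instance
  ∂[0,4,5] = [4,5] − [0,5] + [0,4],
  ∂[0,1,2] = [1,2] − [0,2] + [0,1].
This gives a 12×8 integer matrix of rank 7; reducing to Smith normal form yields diagonal entries (1,1,1,1,1,1,1).

Computing H_k = (kernel of ∂_k) / (image of ∂_{k+1}):

  H_0: rank C_0 − rank ∂_1 = 6 − 5 = 1, and the invariant factors of ∂_1 are all 1, so H_0 = Z.
  H_1: rank ker ∂_1 − rank ∂_2 = (12 − 5) − 7 = 0, and the invariant factors of ∂_2 are all 1, so H_1 = 0.
  H_2: rank ker ∂_2 − rank ∂_3 = (8 − 7) − 0 = 1, and there is no ∂_3, so H_2 = Z.

As a check, the Euler characteristic is 6 − 12 + 8 = 2, which agrees with 1 − 0 + 1 = 2.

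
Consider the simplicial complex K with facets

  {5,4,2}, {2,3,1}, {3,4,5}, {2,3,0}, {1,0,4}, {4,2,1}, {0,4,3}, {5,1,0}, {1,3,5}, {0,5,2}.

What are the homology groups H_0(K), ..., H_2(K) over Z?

H_0 ≅ Z,  H_1 ≅ Z/2Z,  H_2 = 0.

Take the total order 0 < 1 < 2 < 3 < 4 < 5 on the vertex set. Then K (dimension 2) consists of the simplices:

  0-simplices (6): [0], [1], [2], [3], [4], [5]
  1-simplices (15): [0,1], [0,2], [0,3], [0,4], [0,5], [1,2], [1,3], [1,4], [1,5], [2,3], [2,4], [2,5], [3,4], [3,5], [4,5]
  2-simplices (10): [0,1,4], [0,1,5], [0,2,3], [0,2,5], [0,3,4], [1,2,3], [1,2,4], [1,3,5], [2,4,5], [3,4,5]

giving chain groups C_0 ≅ Z^6, C_1 ≅ Z^15, C_2 ≅ Z^10.

Boundary ∂_1: C_1 → C_0 maps an edge to its endpoints' difference, ∂[p,q] = q − p. For instance
  ∂[2,4] = [4] − [2].
This gives a 6×15 integer matrix of rank 5; reducing to Smith normal form yields diagonal entries (1,1,1,1,1).

∂_2: C_2 → C_1 acts by ∂[p,q,r] = [q,r] − [p,r] + [p,q]. For instance
  ∂[3,4,5] = [4,5] − [3,5] + [3,4],
  ∂[1,2,3] = [2,3] − [1,3] + [1,2].
As a 15×10 matrix over Z this has rank 10, with invariant factors (1,1,1,1,1,1,1,1,1,2).

Computing H_k = (kernel of ∂_k) / (image of ∂_{k+1}):

  H_0: rank C_0 − rank ∂_1 = 6 − 5 = 1, and the invariant factors of ∂_1 are all 1, so H_0 = Z.
  H_1: rank ker ∂_1 − rank ∂_2 = (15 − 5) − 10 = 0, and ∂_2 has invariant factor 2 > 1, so H_1 = Z/2Z.
  H_2: rank ker ∂_2 − rank ∂_3 = (10 − 10) − 0 = 0, and there is no ∂_3, so H_2 = 0.

As a check, the Euler characteristic is 6 − 15 + 10 = 1, which agrees with 1 − 0 + 0 = 1.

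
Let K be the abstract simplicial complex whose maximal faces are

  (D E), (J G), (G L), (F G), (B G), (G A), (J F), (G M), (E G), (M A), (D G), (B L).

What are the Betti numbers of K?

b_0 = 1, b_1 = 4.

Order the vertices as A < B < D < E < F < G < J < L < M. Listing each simplex with vertices in this order, K has dimension 1 with simplices:

  0-simplices (9): A, B, D, E, F, G, J, L, M
  1-simplices (12): AG, AM, BG, BL, DE, DG, EG, FG, FJ, GJ, GL, GM

so the chain groups are C_0 ≅ Z^9, C_1 ≅ Z^12.

Boundary ∂_1: C_1 → C_0 is given by ∂[p,q] = [q] − [p]. For instance
  ∂GJ = J − G.
As a 9×12 matrix over Z this has rank 8, with invariant factors (1,1,1,1,1,1,1,1).

Computing H_k = (kernel of ∂_k) / (image of ∂_{k+1}):

  H_0: rank C_0 − rank ∂_1 = 9 − 8 = 1, and the invariant factors of ∂_1 are all 1, so H_0 ≅ Z.
  H_1: rank ker ∂_1 − rank ∂_2 = (12 − 8) − 0 = 4, and there is no ∂_2, so H_1 ≅ Z^4.

Hence the Betti numbers are b_0 = 1, b_1 = 4.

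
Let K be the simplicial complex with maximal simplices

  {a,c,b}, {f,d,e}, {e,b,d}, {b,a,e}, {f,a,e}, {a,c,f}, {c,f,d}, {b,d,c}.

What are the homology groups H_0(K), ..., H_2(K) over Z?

H_0 ≅ Z,  H_1 = 0,  H_2 ≅ Z.

Order the vertices as a < b < c < d < e < f. Listing each simplex with vertices in this order, K has dimension 2 with simplices:

  0-simplices (6): a, b, c, d, e, f
  1-simplices (12): ab, ac, ae, af, bc, bd, be, cd, cf, de, df, ef
  2-simplices (8): abc, abe, acf, aef, bcd, bde, cdf, def

giving chain groups C_0 ≅ Z^6, C_1 ≅ Z^12, C_2 ≅ Z^8.

∂_1: C_1 → C_0 maps an edge to its endpoints' difference, ∂[p,q] = q − p. For instance
  ∂ac = c − a.
As a 6×12 matrix over Z this has rank 5, with invariant factors (1,1,1,1,1).

∂_2: C_2 → C_1 maps a triangle to the signed sum of its edges. For instance
  ∂abe = be − ae + ab,
  ∂bde = de − be + bd.
The 12×8 boundary matrix has rank 7 and Smith normal form diag(1,1,1,1,1,1,1).

Now H_k = ker ∂_k / im ∂_{k+1}, so:

  H_0: rank C_0 − rank ∂_1 = 6 − 5 = 1, and the invariant factors of ∂_1 are all 1, so H_0 = Z.
  H_1: rank ker ∂_1 − rank ∂_2 = (12 − 5) − 7 = 0, and the invariant factors of ∂_2 are all 1, so H_1 = 0.
  H_2: rank ker ∂_2 − rank ∂_3 = (8 − 7) − 0 = 1, and there is no ∂_3, so H_2 = Z.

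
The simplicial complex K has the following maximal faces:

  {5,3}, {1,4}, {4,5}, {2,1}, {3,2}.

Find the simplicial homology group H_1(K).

Take the total order 1 < 2 < 3 < 4 < 5 on the vertex set. Then K (dimension 1) consists of the simplices:

  0-simplices (5): [1], [2], [3], [4], [5]
  1-simplices (5): [1,2], [1,4], [2,3], [3,5], [4,5]

so the chain groups are C_0 ≅ Z^5, C_1 ≅ Z^5.

Boundary ∂_1: C_1 → C_0 maps an edge to its endpoints' difference, ∂[p,q] = q − p. For instance
  ∂[1,2] = [2] − [1].
The 5×5 boundary matrix has rank 4 and Smith normal form diag(1,1,1,1).

Reading off H_k = ker ∂_k / im ∂_{k+1}:

  H_1: rank ker ∂_1 − rank ∂_2 = (5 − 4) − 0 = 1, and there is no ∂_2, so H_1 ≅ Z.

H_1 ≅ Z.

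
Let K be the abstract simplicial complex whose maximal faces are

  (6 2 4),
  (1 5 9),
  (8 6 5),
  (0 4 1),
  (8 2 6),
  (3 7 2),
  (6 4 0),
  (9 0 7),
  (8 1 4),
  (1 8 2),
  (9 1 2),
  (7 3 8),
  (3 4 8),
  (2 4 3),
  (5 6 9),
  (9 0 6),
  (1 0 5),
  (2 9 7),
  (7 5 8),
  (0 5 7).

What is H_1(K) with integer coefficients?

We work with the vertex ordering 0 < 1 < 2 < 3 < 4 < 5 < 6 < 7 < 8 < 9. The simplices of K, each written with vertices in increasing order, are:

  0-simplices (10): [0], [1], [2], [3], [4], [5], [6], [7], [8], [9]
  1-simplices (30): (30 of them)
  2-simplices (20): (20 of them)

so the chain groups are C_0 ≅ Z^10, C_1 ≅ Z^30, C_2 ≅ Z^20.

∂_1: C_1 → C_0 sends each edge [p,q] (with p < q) to q − p.
As a 10×30 matrix over Z this has rank 9, with invariant factors (1,1,1,1,1,1,1,1,1).

Boundary ∂_2: C_2 → C_1 acts by ∂[p,q,r] = [q,r] − [p,r] + [p,q]. For instance
  ∂[0,5,7] = [5,7] − [0,7] + [0,5],
  ∂[2,3,4] = [3,4] − [2,4] + [2,3].
The resulting 30×20 matrix has rank 20, and its Smith normal form has invariant factors (1,1,1,1,1,1,1,1,1,1,1,1,1,1,1,1,1,1,1,2).

Now H_k = ker ∂_k / im ∂_{k+1}, so:

  H_1: rank ker ∂_1 − rank ∂_2 = (30 − 9) − 20 = 1, and ∂_2 has invariant factor 2 > 1, so H_1 = Z ⊕ Z/2.

(K is a triangulation of the Klein bottle.)

H_1 = Z ⊕ Z/2.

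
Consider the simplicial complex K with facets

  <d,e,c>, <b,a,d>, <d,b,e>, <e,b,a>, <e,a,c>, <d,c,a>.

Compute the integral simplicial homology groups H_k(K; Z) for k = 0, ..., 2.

Order the vertices as a < b < c < d < e. Listing each simplex with vertices in this order, K has dimension 2 with simplices:

  0-simplices (5): a, b, c, d, e
  1-simplices (9): ab, ac, ad, ae, bd, be, cd, ce, de
  2-simplices (6): abd, abe, acd, ace, bde, cde

Hence C_0 ≅ Z^5, C_1 ≅ Z^9, C_2 ≅ Z^6.

The boundary map ∂_1: C_1 → C_0 maps an edge to its endpoints' difference, ∂[p,q] = q − p. For instance
  ∂bd = d − b.
This gives a 5×9 integer matrix of rank 4; reducing to Smith normal form yields diagonal entries (1,1,1,1).

∂_2: C_2 → C_1 sends each 2-simplex [p,q,r] to [q,r] − [p,r] + [p,q]. For instance
  ∂ace = ce − ae + ac,
  ∂bde = de − be + bd.
As a 9×6 matrix over Z this has rank 5, with invariant factors (1,1,1,1,1).

From H_k ≅ ker(∂_k) / im(∂_{k+1}) we obtain:

  H_0: rank C_0 − rank ∂_1 = 5 − 4 = 1, and the invariant factors of ∂_1 are all 1, so H_0 = Z.
  H_1: rank ker ∂_1 − rank ∂_2 = (9 − 4) − 5 = 0, and the invariant factors of ∂_2 are all 1, so H_1 = 0.
  H_2: rank ker ∂_2 − rank ∂_3 = (6 − 5) − 0 = 1, and there is no ∂_3, so H_2 = Z.

As a check, the Euler characteristic is 5 − 9 + 6 = 2, which agrees with 1 − 0 + 1 = 2.
(K is a triangulation of the 2-sphere S^2.)

H_0 ≅ Z,  H_1 = 0,  H_2 ≅ Z.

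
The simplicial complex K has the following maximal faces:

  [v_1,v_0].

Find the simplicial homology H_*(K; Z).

H_0 = Z,  H_1 = 0.

Fix the vertex order v_0 < v_1 and write every simplex with vertices in increasing order. Then dim K = 1 and the simplices of K are:

  0-simplices (2): [v_0], [v_1]
  1-simplices (1): [v_0,v_1]

giving chain groups C_0 ≅ Z^2, C_1 ≅ Z^1.

Boundary ∂_1: C_1 → C_0 maps an edge to its endpoints' difference, ∂[p,q] = q − p.
The resulting 2×1 matrix has rank 1, and its Smith normal form has invariant factors (1).

Now H_k = ker ∂_k / im ∂_{k+1}, so:

  H_0: rank C_0 − rank ∂_1 = 2 − 1 = 1, and the invariant factors of ∂_1 are all 1, so H_0 ≅ Z.
  H_1: rank ker ∂_1 − rank ∂_2 = (1 − 1) − 0 = 0, and there is no ∂_2, so H_1 ≅ 0.

As a check, the Euler characteristic is 2 − 1 = 1, which agrees with 1 − 0 = 1.
(K is a triangulation of the 1-simplex.)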